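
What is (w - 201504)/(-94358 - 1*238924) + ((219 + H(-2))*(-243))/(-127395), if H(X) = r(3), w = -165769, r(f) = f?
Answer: 7196441623/4717606710 ≈ 1.5254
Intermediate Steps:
H(X) = 3
(w - 201504)/(-94358 - 1*238924) + ((219 + H(-2))*(-243))/(-127395) = (-165769 - 201504)/(-94358 - 1*238924) + ((219 + 3)*(-243))/(-127395) = -367273/(-94358 - 238924) + (222*(-243))*(-1/127395) = -367273/(-333282) - 53946*(-1/127395) = -367273*(-1/333282) + 5994/14155 = 367273/333282 + 5994/14155 = 7196441623/4717606710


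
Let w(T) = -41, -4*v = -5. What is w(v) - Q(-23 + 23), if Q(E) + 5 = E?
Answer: -36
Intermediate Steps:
v = 5/4 (v = -¼*(-5) = 5/4 ≈ 1.2500)
Q(E) = -5 + E
w(v) - Q(-23 + 23) = -41 - (-5 + (-23 + 23)) = -41 - (-5 + 0) = -41 - 1*(-5) = -41 + 5 = -36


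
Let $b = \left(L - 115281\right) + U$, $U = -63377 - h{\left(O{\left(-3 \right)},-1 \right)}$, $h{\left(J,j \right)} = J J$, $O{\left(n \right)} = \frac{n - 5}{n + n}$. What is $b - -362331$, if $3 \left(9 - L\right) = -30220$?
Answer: $\frac{1743782}{9} \approx 1.9375 \cdot 10^{5}$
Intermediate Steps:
$O{\left(n \right)} = \frac{-5 + n}{2 n}$
$L = \frac{30247}{3}$ ($L = 9 - - \frac{30220}{3} = 9 + \frac{30220}{3} = \frac{30247}{3} \approx 10082.0$)
$h{\left(J,j \right)} = J^{2}$
$U = - \frac{570409}{9}$ ($U = -63377 - \left(\frac{-5 - 3}{2 \left(-3\right)}\right)^{2} = -63377 - \left(\frac{1}{2} \left(- \frac{1}{3}\right) \left(-8\right)\right)^{2} = -63377 - \left(\frac{4}{3}\right)^{2} = -63377 - \frac{16}{9} = - \frac{570409}{9} \approx -63379.0$)
$b = - \frac{1517197}{9}$ ($b = \left(\frac{30247}{3} - 115281\right) - \frac{570409}{9} = - \frac{315596}{3} - \frac{570409}{9} = - \frac{1517197}{9} \approx -1.6858 \cdot 10^{5}$)
$b - -362331 = - \frac{1517197}{9} - -362331 = - \frac{1517197}{9} + 362331 = \frac{1743782}{9}$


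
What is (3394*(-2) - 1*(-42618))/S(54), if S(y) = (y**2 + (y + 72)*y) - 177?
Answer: 35830/9543 ≈ 3.7546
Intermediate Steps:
S(y) = -177 + y**2 + y*(72 + y) (S(y) = (y**2 + (72 + y)*y) - 177 = (y**2 + y*(72 + y)) - 177 = -177 + y**2 + y*(72 + y))
(3394*(-2) - 1*(-42618))/S(54) = (3394*(-2) - 1*(-42618))/(-177 + 2*54**2 + 72*54) = (-6788 + 42618)/(-177 + 2*2916 + 3888) = 35830/(-177 + 5832 + 3888) = 35830/9543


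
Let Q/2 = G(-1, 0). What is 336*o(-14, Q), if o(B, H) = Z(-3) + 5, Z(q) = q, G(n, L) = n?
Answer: 672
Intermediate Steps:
Q = -2 (Q = 2*(-1) = -2)
o(B, H) = 2 (o(B, H) = -3 + 5 = 2)
336*o(-14, Q) = 336*2 = 672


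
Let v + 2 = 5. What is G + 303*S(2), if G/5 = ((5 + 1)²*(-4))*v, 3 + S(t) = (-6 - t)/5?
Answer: -17769/5 ≈ -3553.8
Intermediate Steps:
S(t) = -21/5 - t/5 (S(t) = -3 + (-6 - t)/5 = -3 + (-6 - t)*(⅕) = -3 + (-6/5 - t/5) = -21/5 - t/5)
v = 3 (v = -2 + 5 = 3)
G = -2160 (G = 5*(((5 + 1)²*(-4))*3) = 5*((6²*(-4))*3) = 5*((36*(-4))*3) = 5*(-144*3) = 5*(-432) = -2160)
G + 303*S(2) = -2160 + 303*(-21/5 - ⅕*2) = -2160 + 303*(-21/5 - ⅖) = -2160 + 303*(-23/5) = -2160 - 6969/5 = -17769/5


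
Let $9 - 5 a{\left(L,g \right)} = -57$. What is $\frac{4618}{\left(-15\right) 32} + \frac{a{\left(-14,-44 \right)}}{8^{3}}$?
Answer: $- \frac{7369}{768} \approx -9.595$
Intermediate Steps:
$a{\left(L,g \right)} = \frac{66}{5}$ ($a{\left(L,g \right)} = \frac{9}{5} - - \frac{57}{5} = \frac{9}{5} + \frac{57}{5} = \frac{66}{5}$)
$\frac{4618}{\left(-15\right) 32} + \frac{a{\left(-14,-44 \right)}}{8^{3}} = \frac{4618}{\left(-15\right) 32} + \frac{66}{5 \cdot 8^{3}} = \frac{4618}{-480} + \frac{66}{5 \cdot 512} = 4618 \left(- \frac{1}{480}\right) + \frac{66}{5} \cdot \frac{1}{512} = - \frac{2309}{240} + \frac{33}{1280} = - \frac{7369}{768}$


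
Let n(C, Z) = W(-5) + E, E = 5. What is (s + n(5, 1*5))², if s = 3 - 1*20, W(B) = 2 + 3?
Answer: 49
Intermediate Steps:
W(B) = 5
s = -17 (s = 3 - 20 = -17)
n(C, Z) = 10 (n(C, Z) = 5 + 5 = 10)
(s + n(5, 1*5))² = (-17 + 10)² = (-7)² = 49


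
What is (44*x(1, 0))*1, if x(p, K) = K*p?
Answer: 0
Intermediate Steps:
(44*x(1, 0))*1 = (44*(0*1))*1 = (44*0)*1 = 0*1 = 0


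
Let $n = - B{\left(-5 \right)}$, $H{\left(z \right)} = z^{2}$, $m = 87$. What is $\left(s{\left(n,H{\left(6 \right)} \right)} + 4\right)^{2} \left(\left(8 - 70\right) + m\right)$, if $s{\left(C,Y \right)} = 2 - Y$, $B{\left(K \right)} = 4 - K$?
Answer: $22500$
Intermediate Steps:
$n = -9$ ($n = - (4 - -5) = - (4 + 5) = \left(-1\right) 9 = -9$)
$\left(s{\left(n,H{\left(6 \right)} \right)} + 4\right)^{2} \left(\left(8 - 70\right) + m\right) = \left(\left(2 - 6^{2}\right) + 4\right)^{2} \left(\left(8 - 70\right) + 87\right) = \left(\left(2 - 36\right) + 4\right)^{2} \left(\left(8 - 70\right) + 87\right) = \left(\left(2 - 36\right) + 4\right)^{2} \left(-62 + 87\right) = \left(-34 + 4\right)^{2} \cdot 25 = \left(-30\right)^{2} \cdot 25 = 900 \cdot 25 = 22500$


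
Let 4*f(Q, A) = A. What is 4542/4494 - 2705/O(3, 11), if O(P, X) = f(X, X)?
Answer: -8095853/8239 ≈ -982.63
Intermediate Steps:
f(Q, A) = A/4
O(P, X) = X/4
4542/4494 - 2705/O(3, 11) = 4542/4494 - 2705/((¼)*11) = 4542*(1/4494) - 2705/11/4 = 757/749 - 2705*4/11 = 757/749 - 10820/11 = -8095853/8239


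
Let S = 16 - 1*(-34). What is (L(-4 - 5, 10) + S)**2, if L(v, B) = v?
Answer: 1681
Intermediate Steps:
S = 50 (S = 16 + 34 = 50)
(L(-4 - 5, 10) + S)**2 = ((-4 - 5) + 50)**2 = (-9 + 50)**2 = 41**2 = 1681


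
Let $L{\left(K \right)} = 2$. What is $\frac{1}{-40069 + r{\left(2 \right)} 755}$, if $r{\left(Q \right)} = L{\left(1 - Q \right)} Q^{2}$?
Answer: $- \frac{1}{34029} \approx -2.9387 \cdot 10^{-5}$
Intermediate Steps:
$r{\left(Q \right)} = 2 Q^{2}$
$\frac{1}{-40069 + r{\left(2 \right)} 755} = \frac{1}{-40069 + 2 \cdot 2^{2} \cdot 755} = \frac{1}{-40069 + 2 \cdot 4 \cdot 755} = \frac{1}{-40069 + 8 \cdot 755} = \frac{1}{-40069 + 6040} = \frac{1}{-34029} = - \frac{1}{34029}$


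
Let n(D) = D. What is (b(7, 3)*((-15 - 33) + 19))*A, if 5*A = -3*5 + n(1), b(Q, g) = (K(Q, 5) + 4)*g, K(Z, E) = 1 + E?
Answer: 2436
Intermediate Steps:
b(Q, g) = 10*g (b(Q, g) = ((1 + 5) + 4)*g = (6 + 4)*g = 10*g)
A = -14/5 (A = (-3*5 + 1)/5 = (-15 + 1)/5 = (⅕)*(-14) = -14/5 ≈ -2.8000)
(b(7, 3)*((-15 - 33) + 19))*A = ((10*3)*((-15 - 33) + 19))*(-14/5) = (30*(-48 + 19))*(-14/5) = (30*(-29))*(-14/5) = -870*(-14/5) = 2436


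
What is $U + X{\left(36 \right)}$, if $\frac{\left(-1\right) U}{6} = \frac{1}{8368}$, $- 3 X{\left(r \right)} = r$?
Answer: $- \frac{50211}{4184} \approx -12.001$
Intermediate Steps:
$X{\left(r \right)} = - \frac{r}{3}$
$U = - \frac{3}{4184}$ ($U = - \frac{6}{8368} = \left(-6\right) \frac{1}{8368} = - \frac{3}{4184} \approx -0.00071702$)
$U + X{\left(36 \right)} = - \frac{3}{4184} - 12 = - \frac{50211}{4184}$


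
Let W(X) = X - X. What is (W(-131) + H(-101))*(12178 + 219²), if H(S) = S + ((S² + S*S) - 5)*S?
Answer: -123898247522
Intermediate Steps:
W(X) = 0
H(S) = S + S*(-5 + 2*S²) (H(S) = S + ((S² + S²) - 5)*S = S + (2*S² - 5)*S = S + (-5 + 2*S²)*S = S + S*(-5 + 2*S²))
(W(-131) + H(-101))*(12178 + 219²) = (0 + 2*(-101)*(-2 + (-101)²))*(12178 + 219²) = (0 + 2*(-101)*(-2 + 10201))*(12178 + 47961) = (0 + 2*(-101)*10199)*60139 = (0 - 2060198)*60139 = -2060198*60139 = -123898247522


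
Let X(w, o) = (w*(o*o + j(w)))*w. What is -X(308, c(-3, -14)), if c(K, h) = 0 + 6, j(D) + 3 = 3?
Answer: -3415104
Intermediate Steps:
j(D) = 0 (j(D) = -3 + 3 = 0)
c(K, h) = 6
X(w, o) = o**2*w**2 (X(w, o) = (w*(o*o + 0))*w = (w*(o**2 + 0))*w = (w*o**2)*w = o**2*w**2)
-X(308, c(-3, -14)) = -6**2*308**2 = -36*94864 = -1*3415104 = -3415104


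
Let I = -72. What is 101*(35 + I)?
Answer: -3737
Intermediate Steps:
101*(35 + I) = 101*(35 - 72) = 101*(-37) = -3737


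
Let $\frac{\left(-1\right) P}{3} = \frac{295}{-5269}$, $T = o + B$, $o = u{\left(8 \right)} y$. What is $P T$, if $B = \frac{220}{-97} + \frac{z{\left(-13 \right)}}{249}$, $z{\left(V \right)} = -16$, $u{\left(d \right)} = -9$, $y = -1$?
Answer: $\frac{47508275}{42420719} \approx 1.1199$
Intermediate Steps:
$o = 9$ ($o = \left(-9\right) \left(-1\right) = 9$)
$B = - \frac{56332}{24153}$ ($B = \frac{220}{-97} - \frac{16}{249} = 220 \left(- \frac{1}{97}\right) - \frac{16}{249} = - \frac{220}{97} - \frac{16}{249} = - \frac{56332}{24153} \approx -2.3323$)
$T = \frac{161045}{24153}$ ($T = 9 - \frac{56332}{24153} = \frac{161045}{24153} \approx 6.6677$)
$P = \frac{885}{5269}$ ($P = - 3 \frac{295}{-5269} = - 3 \cdot 295 \left(- \frac{1}{5269}\right) = \left(-3\right) \left(- \frac{295}{5269}\right) = \frac{885}{5269} \approx 0.16796$)
$P T = \frac{885}{5269} \cdot \frac{161045}{24153} = \frac{47508275}{42420719}$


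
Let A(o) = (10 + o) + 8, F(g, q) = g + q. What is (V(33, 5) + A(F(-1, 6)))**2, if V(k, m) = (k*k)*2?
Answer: 4844401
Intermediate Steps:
V(k, m) = 2*k**2 (V(k, m) = k**2*2 = 2*k**2)
A(o) = 18 + o
(V(33, 5) + A(F(-1, 6)))**2 = (2*33**2 + (18 + (-1 + 6)))**2 = (2*1089 + (18 + 5))**2 = (2178 + 23)**2 = 2201**2 = 4844401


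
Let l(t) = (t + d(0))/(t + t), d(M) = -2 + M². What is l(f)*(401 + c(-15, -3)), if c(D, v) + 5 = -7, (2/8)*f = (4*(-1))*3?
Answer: 9725/48 ≈ 202.60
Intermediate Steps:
f = -48 (f = 4*((4*(-1))*3) = 4*(-4*3) = 4*(-12) = -48)
c(D, v) = -12 (c(D, v) = -5 - 7 = -12)
l(t) = (-2 + t)/(2*t) (l(t) = (t + (-2 + 0²))/(t + t) = (t + (-2 + 0))/((2*t)) = (t - 2)*(1/(2*t)) = (-2 + t)*(1/(2*t)) = (-2 + t)/(2*t))
l(f)*(401 + c(-15, -3)) = ((½)*(-2 - 48)/(-48))*(401 - 12) = ((½)*(-1/48)*(-50))*389 = (25/48)*389 = 9725/48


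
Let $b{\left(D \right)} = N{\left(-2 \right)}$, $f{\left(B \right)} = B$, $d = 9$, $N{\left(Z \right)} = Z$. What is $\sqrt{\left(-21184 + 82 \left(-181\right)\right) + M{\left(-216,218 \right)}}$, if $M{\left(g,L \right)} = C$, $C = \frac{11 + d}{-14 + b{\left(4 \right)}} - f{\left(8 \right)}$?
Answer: $\frac{i \sqrt{144141}}{2} \approx 189.83 i$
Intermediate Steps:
$b{\left(D \right)} = -2$
$C = - \frac{37}{4}$ ($C = \frac{11 + 9}{-14 - 2} - 8 = \frac{20}{-16} - 8 = 20 \left(- \frac{1}{16}\right) - 8 = - \frac{5}{4} - 8 = - \frac{37}{4} \approx -9.25$)
$M{\left(g,L \right)} = - \frac{37}{4}$
$\sqrt{\left(-21184 + 82 \left(-181\right)\right) + M{\left(-216,218 \right)}} = \sqrt{\left(-21184 + 82 \left(-181\right)\right) - \frac{37}{4}} = \sqrt{\left(-21184 - 14842\right) - \frac{37}{4}} = \sqrt{-36026 - \frac{37}{4}} = \sqrt{- \frac{144141}{4}} = \frac{i \sqrt{144141}}{2}$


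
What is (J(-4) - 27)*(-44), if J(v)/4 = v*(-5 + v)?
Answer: -5148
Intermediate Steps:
J(v) = 4*v*(-5 + v) (J(v) = 4*(v*(-5 + v)) = 4*v*(-5 + v))
(J(-4) - 27)*(-44) = (4*(-4)*(-5 - 4) - 27)*(-44) = (4*(-4)*(-9) - 27)*(-44) = (144 - 27)*(-44) = 117*(-44) = -5148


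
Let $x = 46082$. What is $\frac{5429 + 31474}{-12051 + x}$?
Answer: $\frac{36903}{34031} \approx 1.0844$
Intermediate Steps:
$\frac{5429 + 31474}{-12051 + x} = \frac{5429 + 31474}{-12051 + 46082} = \frac{36903}{34031}$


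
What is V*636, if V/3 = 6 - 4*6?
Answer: -34344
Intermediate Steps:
V = -54 (V = 3*(6 - 4*6) = 3*(6 - 24) = 3*(-18) = -54)
V*636 = -54*636 = -34344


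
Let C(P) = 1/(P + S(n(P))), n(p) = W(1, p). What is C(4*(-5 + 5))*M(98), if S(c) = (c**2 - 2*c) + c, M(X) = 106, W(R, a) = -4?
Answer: 53/10 ≈ 5.3000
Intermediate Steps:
n(p) = -4
S(c) = c**2 - c
C(P) = 1/(20 + P) (C(P) = 1/(P - 4*(-1 - 4)) = 1/(P - 4*(-5)) = 1/(P + 20) = 1/(20 + P))
C(4*(-5 + 5))*M(98) = 106/(20 + 4*(-5 + 5)) = 106/(20 + 4*0) = 106/(20 + 0) = 106/20 = (1/20)*106 = 53/10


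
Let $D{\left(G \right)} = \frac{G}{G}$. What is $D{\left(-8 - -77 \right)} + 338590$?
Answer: $338591$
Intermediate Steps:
$D{\left(G \right)} = 1$
$D{\left(-8 - -77 \right)} + 338590 = 1 + 338590 = 338591$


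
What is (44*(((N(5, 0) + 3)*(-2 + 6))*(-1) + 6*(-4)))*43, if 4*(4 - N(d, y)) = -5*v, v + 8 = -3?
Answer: 5676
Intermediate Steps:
v = -11 (v = -8 - 3 = -11)
N(d, y) = -39/4 (N(d, y) = 4 - (-5)*(-11)/4 = 4 - ¼*55 = 4 - 55/4 = -39/4)
(44*(((N(5, 0) + 3)*(-2 + 6))*(-1) + 6*(-4)))*43 = (44*(((-39/4 + 3)*(-2 + 6))*(-1) + 6*(-4)))*43 = (44*(-27/4*4*(-1) - 24))*43 = (44*(-27*(-1) - 24))*43 = (44*(27 - 24))*43 = (44*3)*43 = 132*43 = 5676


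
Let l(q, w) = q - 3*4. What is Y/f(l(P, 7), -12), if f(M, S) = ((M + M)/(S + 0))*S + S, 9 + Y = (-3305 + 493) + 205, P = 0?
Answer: 218/3 ≈ 72.667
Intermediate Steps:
Y = -2616 (Y = -9 + ((-3305 + 493) + 205) = -9 + (-2812 + 205) = -9 - 2607 = -2616)
l(q, w) = -12 + q (l(q, w) = q - 12 = -12 + q)
f(M, S) = S + 2*M (f(M, S) = ((2*M)/S)*S + S = (2*M/S)*S + S = 2*M + S = S + 2*M)
Y/f(l(P, 7), -12) = -2616/(-12 + 2*(-12 + 0)) = -2616/(-12 + 2*(-12)) = -2616/(-12 - 24) = -2616/(-36) = -2616*(-1/36) = 218/3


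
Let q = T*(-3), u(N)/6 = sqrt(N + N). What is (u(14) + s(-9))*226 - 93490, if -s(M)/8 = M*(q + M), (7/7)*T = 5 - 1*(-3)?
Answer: -630466 + 2712*sqrt(7) ≈ -6.2329e+5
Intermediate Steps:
u(N) = 6*sqrt(2)*sqrt(N) (u(N) = 6*sqrt(N + N) = 6*sqrt(2*N) = 6*(sqrt(2)*sqrt(N)) = 6*sqrt(2)*sqrt(N))
T = 8 (T = 5 - 1*(-3) = 5 + 3 = 8)
q = -24 (q = 8*(-3) = -24)
s(M) = -8*M*(-24 + M)
(u(14) + s(-9))*226 - 93490 = (6*sqrt(2)*sqrt(14) + 8*(-9)*(24 - 1*(-9)))*226 - 93490 = (12*sqrt(7) + 8*(-9)*(24 + 9))*226 - 93490 = (12*sqrt(7) + 8*(-9)*33)*226 - 93490 = (12*sqrt(7) - 2376)*226 - 93490 = (-2376 + 12*sqrt(7))*226 - 93490 = (-536976 + 2712*sqrt(7)) - 93490 = -630466 + 2712*sqrt(7)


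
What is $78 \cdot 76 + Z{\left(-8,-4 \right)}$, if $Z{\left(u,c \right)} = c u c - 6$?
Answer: $5794$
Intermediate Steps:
$Z{\left(u,c \right)} = -6 + u c^{2}$ ($Z{\left(u,c \right)} = u c^{2} - 6 = -6 + u c^{2}$)
$78 \cdot 76 + Z{\left(-8,-4 \right)} = 78 \cdot 76 - \left(6 + 8 \left(-4\right)^{2}\right) = 5928 - 134 = 5794$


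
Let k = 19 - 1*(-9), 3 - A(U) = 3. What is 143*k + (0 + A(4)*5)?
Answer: 4004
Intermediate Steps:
A(U) = 0 (A(U) = 3 - 1*3 = 3 - 3 = 0)
k = 28 (k = 19 + 9 = 28)
143*k + (0 + A(4)*5) = 143*28 + (0 + 0*5) = 4004 + (0 + 0) = 4004 + 0 = 4004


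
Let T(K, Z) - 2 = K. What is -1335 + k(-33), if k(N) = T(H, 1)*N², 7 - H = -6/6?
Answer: 9555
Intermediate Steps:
H = 8 (H = 7 - (-6)/6 = 7 - 1*(-1) = 7 + 1 = 8)
T(K, Z) = 2 + K
k(N) = 10*N² (k(N) = (2 + 8)*N² = 10*N²)
-1335 + k(-33) = -1335 + 10*(-33)² = -1335 + 10*1089 = -1335 + 10890 = 9555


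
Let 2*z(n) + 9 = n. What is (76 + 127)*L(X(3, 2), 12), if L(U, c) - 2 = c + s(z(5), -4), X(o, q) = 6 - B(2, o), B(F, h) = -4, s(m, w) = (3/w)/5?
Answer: 56231/20 ≈ 2811.6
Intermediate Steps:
z(n) = -9/2 + n/2
s(m, w) = 3/(5*w) (s(m, w) = (3/w)*(1/5) = 3/(5*w))
X(o, q) = 10 (X(o, q) = 6 - 1*(-4) = 6 + 4 = 10)
L(U, c) = 37/20 + c (L(U, c) = 2 + (c + (3/5)/(-4)) = 2 + (c + (3/5)*(-1/4)) = 2 + (c - 3/20) = 2 + (-3/20 + c) = 37/20 + c)
(76 + 127)*L(X(3, 2), 12) = (76 + 127)*(37/20 + 12) = 203*(277/20) = 56231/20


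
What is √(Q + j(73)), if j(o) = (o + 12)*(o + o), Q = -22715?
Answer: 3*I*√1145 ≈ 101.51*I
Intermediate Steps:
j(o) = 2*o*(12 + o) (j(o) = (12 + o)*(2*o) = 2*o*(12 + o))
√(Q + j(73)) = √(-22715 + 2*73*(12 + 73)) = √(-22715 + 2*73*85) = √(-22715 + 12410) = √(-10305) = 3*I*√1145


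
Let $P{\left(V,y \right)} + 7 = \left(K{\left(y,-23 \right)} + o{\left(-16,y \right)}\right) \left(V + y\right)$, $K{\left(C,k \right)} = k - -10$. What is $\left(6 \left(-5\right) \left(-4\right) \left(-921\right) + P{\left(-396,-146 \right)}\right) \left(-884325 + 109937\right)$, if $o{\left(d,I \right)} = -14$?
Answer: $74258388484$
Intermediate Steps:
$K{\left(C,k \right)} = 10 + k$ ($K{\left(C,k \right)} = k + 10 = 10 + k$)
$P{\left(V,y \right)} = -7 - 27 V - 27 y$ ($P{\left(V,y \right)} = -7 + \left(\left(10 - 23\right) - 14\right) \left(V + y\right) = -7 + \left(-13 - 14\right) \left(V + y\right) = -7 - 27 \left(V + y\right) = -7 - \left(27 V + 27 y\right) = -7 - 27 V - 27 y$)
$\left(6 \left(-5\right) \left(-4\right) \left(-921\right) + P{\left(-396,-146 \right)}\right) \left(-884325 + 109937\right) = \left(6 \left(-5\right) \left(-4\right) \left(-921\right) - -14627\right) \left(-884325 + 109937\right) = \left(\left(-30\right) \left(-4\right) \left(-921\right) + \left(-7 + 10692 + 3942\right)\right) \left(-774388\right) = \left(120 \left(-921\right) + 14627\right) \left(-774388\right) = \left(-110520 + 14627\right) \left(-774388\right) = \left(-95893\right) \left(-774388\right) = 74258388484$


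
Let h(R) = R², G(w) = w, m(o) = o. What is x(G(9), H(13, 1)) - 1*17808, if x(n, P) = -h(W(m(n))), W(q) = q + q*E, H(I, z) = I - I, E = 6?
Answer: -21777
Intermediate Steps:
H(I, z) = 0
W(q) = 7*q (W(q) = q + q*6 = q + 6*q = 7*q)
x(n, P) = -49*n² (x(n, P) = -(7*n)² = -49*n²)
x(G(9), H(13, 1)) - 1*17808 = -49*9² - 1*17808 = -49*81 - 17808 = -3969 - 17808 = -21777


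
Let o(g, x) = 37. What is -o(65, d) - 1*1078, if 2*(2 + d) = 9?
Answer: -1115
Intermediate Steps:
d = 5/2 (d = -2 + (1/2)*9 = -2 + 9/2 = 5/2 ≈ 2.5000)
-o(65, d) - 1*1078 = -1*37 - 1*1078 = -37 - 1078 = -1115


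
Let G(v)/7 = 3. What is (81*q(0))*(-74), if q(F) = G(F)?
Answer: -125874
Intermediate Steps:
G(v) = 21 (G(v) = 7*3 = 21)
q(F) = 21
(81*q(0))*(-74) = (81*21)*(-74) = 1701*(-74) = -125874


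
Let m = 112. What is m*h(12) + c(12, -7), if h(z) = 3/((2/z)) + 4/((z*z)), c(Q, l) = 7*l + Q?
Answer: 17839/9 ≈ 1982.1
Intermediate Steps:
c(Q, l) = Q + 7*l
h(z) = 4/z² + 3*z/2 (h(z) = 3*(z/2) + 4/(z²) = 3*z/2 + 4/z² = 4/z² + 3*z/2)
m*h(12) + c(12, -7) = 112*(4/12² + (3/2)*12) + (12 + 7*(-7)) = 112*(4*(1/144) + 18) + (12 - 49) = 112*(1/36 + 18) - 37 = 112*(649/36) - 37 = 18172/9 - 37 = 17839/9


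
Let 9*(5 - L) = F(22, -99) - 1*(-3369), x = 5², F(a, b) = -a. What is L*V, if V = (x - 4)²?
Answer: -161798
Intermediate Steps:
x = 25
L = -3302/9 (L = 5 - (-1*22 - 1*(-3369))/9 = 5 - (-22 + 3369)/9 = 5 - ⅑*3347 = 5 - 3347/9 = -3302/9 ≈ -366.89)
V = 441 (V = (25 - 4)² = 21² = 441)
L*V = -3302/9*441 = -161798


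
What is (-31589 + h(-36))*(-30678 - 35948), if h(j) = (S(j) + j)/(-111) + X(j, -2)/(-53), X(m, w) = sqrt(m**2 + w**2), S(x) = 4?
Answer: 233613875222/111 + 666260*sqrt(13)/53 ≈ 2.1047e+9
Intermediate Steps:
h(j) = -4/111 - sqrt(4 + j**2)/53 - j/111 (h(j) = (4 + j)/(-111) + sqrt(j**2 + (-2)**2)/(-53) = (4 + j)*(-1/111) + sqrt(j**2 + 4)*(-1/53) = (-4/111 - j/111) + sqrt(4 + j**2)*(-1/53) = (-4/111 - j/111) - sqrt(4 + j**2)/53 = -4/111 - sqrt(4 + j**2)/53 - j/111)
(-31589 + h(-36))*(-30678 - 35948) = (-31589 + (-4/111 - sqrt(4 + (-36)**2)/53 - 1/111*(-36)))*(-30678 - 35948) = (-31589 + (-4/111 - sqrt(4 + 1296)/53 + 12/37))*(-66626) = (-31589 + (-4/111 - 10*sqrt(13)/53 + 12/37))*(-66626) = (-31589 + (32/111 - 10*sqrt(13)/53))*(-66626) = (-3506347/111 - 10*sqrt(13)/53)*(-66626) = 233613875222/111 + 666260*sqrt(13)/53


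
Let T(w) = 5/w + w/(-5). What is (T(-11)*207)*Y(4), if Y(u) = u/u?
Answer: 19872/55 ≈ 361.31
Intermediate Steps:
Y(u) = 1
T(w) = 5/w - w/5 (T(w) = 5/w + w*(-⅕) = 5/w - w/5)
(T(-11)*207)*Y(4) = ((5/(-11) - ⅕*(-11))*207)*1 = ((5*(-1/11) + 11/5)*207)*1 = ((-5/11 + 11/5)*207)*1 = ((96/55)*207)*1 = (19872/55)*1 = 19872/55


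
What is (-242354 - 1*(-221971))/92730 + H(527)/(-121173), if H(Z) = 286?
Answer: -1939697/8730670 ≈ -0.22217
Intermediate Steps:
(-242354 - 1*(-221971))/92730 + H(527)/(-121173) = (-242354 - 1*(-221971))/92730 + 286/(-121173) = (-242354 + 221971)*(1/92730) + 286*(-1/121173) = -20383*1/92730 - 22/9321 = -1853/8430 - 22/9321 = -1939697/8730670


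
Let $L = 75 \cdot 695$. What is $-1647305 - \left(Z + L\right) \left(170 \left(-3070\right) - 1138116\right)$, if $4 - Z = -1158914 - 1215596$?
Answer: $4028257918919$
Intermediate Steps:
$Z = 2374514$ ($Z = 4 - \left(-1158914 - 1215596\right) = 4 - -2374510 = 4 + 2374510 = 2374514$)
$L = 52125$
$-1647305 - \left(Z + L\right) \left(170 \left(-3070\right) - 1138116\right) = -1647305 - \left(2374514 + 52125\right) \left(170 \left(-3070\right) - 1138116\right) = -1647305 - 2426639 \left(-521900 - 1138116\right) = -1647305 - 2426639 \left(-1660016\right) = -1647305 - -4028259566224 = -1647305 + 4028259566224 = 4028257918919$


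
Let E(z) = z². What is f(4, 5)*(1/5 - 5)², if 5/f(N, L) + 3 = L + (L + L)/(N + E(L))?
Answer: 4176/85 ≈ 49.129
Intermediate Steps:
f(N, L) = 5/(-3 + L + 2*L/(N + L²)) (f(N, L) = 5/(-3 + (L + (L + L)/(N + L²))) = 5/(-3 + (L + (2*L)/(N + L²))) = 5/(-3 + (L + 2*L/(N + L²))) = 5/(-3 + L + 2*L/(N + L²)))
f(4, 5)*(1/5 - 5)² = (5*(4 + 5²)/(5³ - 3*4 - 3*5² + 2*5 + 5*4))*(1/5 - 5)² = (5*(4 + 25)/(125 - 12 - 3*25 + 10 + 20))*(1*(⅕) - 5)² = (5*29/(125 - 12 - 75 + 10 + 20))*(⅕ - 5)² = (5*29/68)*(-24/5)² = (5*(1/68)*29)*(576/25) = (145/68)*(576/25) = 4176/85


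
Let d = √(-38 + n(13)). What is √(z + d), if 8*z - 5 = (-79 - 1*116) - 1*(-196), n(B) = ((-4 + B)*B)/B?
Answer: √(3 + 4*I*√29)/2 ≈ 1.7589 + 1.5309*I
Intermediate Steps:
n(B) = -4 + B (n(B) = (B*(-4 + B))/B = -4 + B)
z = ¾ (z = 5/8 + ((-79 - 1*116) - 1*(-196))/8 = 5/8 + ((-79 - 116) + 196)/8 = 5/8 + (-195 + 196)/8 = 5/8 + (⅛)*1 = 5/8 + ⅛ = ¾ ≈ 0.75000)
d = I*√29 (d = √(-38 + (-4 + 13)) = √(-38 + 9) = √(-29) = I*√29 ≈ 5.3852*I)
√(z + d) = √(¾ + I*√29)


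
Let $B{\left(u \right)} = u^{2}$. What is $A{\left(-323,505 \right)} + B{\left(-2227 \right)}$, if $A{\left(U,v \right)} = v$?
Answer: $4960034$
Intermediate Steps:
$A{\left(-323,505 \right)} + B{\left(-2227 \right)} = 505 + \left(-2227\right)^{2} = 505 + 4959529 = 4960034$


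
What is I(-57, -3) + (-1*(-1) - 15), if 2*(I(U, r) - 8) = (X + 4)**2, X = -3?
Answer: -11/2 ≈ -5.5000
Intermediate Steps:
I(U, r) = 17/2 (I(U, r) = 8 + (-3 + 4)**2/2 = 8 + (1/2)*1**2 = 8 + (1/2)*1 = 8 + 1/2 = 17/2)
I(-57, -3) + (-1*(-1) - 15) = 17/2 + (-1*(-1) - 15) = 17/2 + (1 - 15) = 17/2 - 14 = -11/2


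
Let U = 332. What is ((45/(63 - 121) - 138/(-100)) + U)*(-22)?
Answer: -5305036/725 ≈ -7317.3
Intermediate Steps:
((45/(63 - 121) - 138/(-100)) + U)*(-22) = ((45/(63 - 121) - 138/(-100)) + 332)*(-22) = ((45/(-58) - 138*(-1/100)) + 332)*(-22) = ((45*(-1/58) + 69/50) + 332)*(-22) = ((-45/58 + 69/50) + 332)*(-22) = (438/725 + 332)*(-22) = (241138/725)*(-22) = -5305036/725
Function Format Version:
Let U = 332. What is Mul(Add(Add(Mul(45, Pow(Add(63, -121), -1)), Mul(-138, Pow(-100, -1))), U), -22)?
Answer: Rational(-5305036, 725) ≈ -7317.3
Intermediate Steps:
Mul(Add(Add(Mul(45, Pow(Add(63, -121), -1)), Mul(-138, Pow(-100, -1))), U), -22) = Mul(Add(Add(Mul(45, Pow(Add(63, -121), -1)), Mul(-138, Pow(-100, -1))), 332), -22) = Mul(Add(Add(Mul(45, Pow(-58, -1)), Mul(-138, Rational(-1, 100))), 332), -22) = Mul(Add(Add(Mul(45, Rational(-1, 58)), Rational(69, 50)), 332), -22) = Mul(Add(Add(Rational(-45, 58), Rational(69, 50)), 332), -22) = Mul(Add(Rational(438, 725), 332), -22) = Mul(Rational(241138, 725), -22) = Rational(-5305036, 725)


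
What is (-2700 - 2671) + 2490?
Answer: -2881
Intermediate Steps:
(-2700 - 2671) + 2490 = -5371 + 2490 = -2881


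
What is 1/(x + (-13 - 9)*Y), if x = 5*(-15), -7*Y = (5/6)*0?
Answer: -1/75 ≈ -0.013333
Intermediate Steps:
Y = 0 (Y = -5/6*0/7 = -5*(1/6)*0/7 = -5*0/42 = -1/7*0 = 0)
x = -75
1/(x + (-13 - 9)*Y) = 1/(-75 + (-13 - 9)*0) = 1/(-75 - 22*0) = 1/(-75 + 0) = 1/(-75) = -1/75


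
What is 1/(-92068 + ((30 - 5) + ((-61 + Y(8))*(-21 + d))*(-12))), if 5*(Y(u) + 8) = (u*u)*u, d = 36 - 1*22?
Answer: -5/446187 ≈ -1.1206e-5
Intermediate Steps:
d = 14 (d = 36 - 22 = 14)
Y(u) = -8 + u³/5 (Y(u) = -8 + ((u*u)*u)/5 = -8 + (u²*u)/5 = -8 + u³/5)
1/(-92068 + ((30 - 5) + ((-61 + Y(8))*(-21 + d))*(-12))) = 1/(-92068 + ((30 - 5) + ((-61 + (-8 + (⅕)*8³))*(-21 + 14))*(-12))) = 1/(-92068 + (25 + ((-61 + (-8 + (⅕)*512))*(-7))*(-12))) = 1/(-92068 + (25 + ((-61 + (-8 + 512/5))*(-7))*(-12))) = 1/(-92068 + (25 + ((-61 + 472/5)*(-7))*(-12))) = 1/(-92068 + (25 + ((167/5)*(-7))*(-12))) = 1/(-92068 + (25 - 1169/5*(-12))) = 1/(-92068 + (25 + 14028/5)) = 1/(-92068 + 14153/5) = 1/(-446187/5) = -5/446187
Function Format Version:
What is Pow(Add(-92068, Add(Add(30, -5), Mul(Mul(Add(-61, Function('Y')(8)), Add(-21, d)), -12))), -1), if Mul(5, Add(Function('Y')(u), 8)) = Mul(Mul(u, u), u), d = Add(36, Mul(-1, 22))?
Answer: Rational(-5, 446187) ≈ -1.1206e-5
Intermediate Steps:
d = 14 (d = Add(36, -22) = 14)
Function('Y')(u) = Add(-8, Mul(Rational(1, 5), Pow(u, 3))) (Function('Y')(u) = Add(-8, Mul(Rational(1, 5), Mul(Mul(u, u), u))) = Add(-8, Mul(Rational(1, 5), Mul(Pow(u, 2), u))) = Add(-8, Mul(Rational(1, 5), Pow(u, 3))))
Pow(Add(-92068, Add(Add(30, -5), Mul(Mul(Add(-61, Function('Y')(8)), Add(-21, d)), -12))), -1) = Pow(Add(-92068, Add(Add(30, -5), Mul(Mul(Add(-61, Add(-8, Mul(Rational(1, 5), Pow(8, 3)))), Add(-21, 14)), -12))), -1) = Pow(Add(-92068, Add(25, Mul(Mul(Add(-61, Add(-8, Mul(Rational(1, 5), 512))), -7), -12))), -1) = Pow(Add(-92068, Add(25, Mul(Mul(Add(-61, Add(-8, Rational(512, 5))), -7), -12))), -1) = Pow(Add(-92068, Add(25, Mul(Mul(Add(-61, Rational(472, 5)), -7), -12))), -1) = Pow(Add(-92068, Add(25, Mul(Mul(Rational(167, 5), -7), -12))), -1) = Pow(Add(-92068, Add(25, Mul(Rational(-1169, 5), -12))), -1) = Pow(Add(-92068, Add(25, Rational(14028, 5))), -1) = Pow(Add(-92068, Rational(14153, 5)), -1) = Pow(Rational(-446187, 5), -1) = Rational(-5, 446187)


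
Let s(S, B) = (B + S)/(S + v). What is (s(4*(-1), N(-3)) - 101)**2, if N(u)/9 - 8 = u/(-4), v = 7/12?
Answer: 25381444/1681 ≈ 15099.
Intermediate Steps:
v = 7/12 (v = 7*(1/12) = 7/12 ≈ 0.58333)
N(u) = 72 - 9*u/4 (N(u) = 72 + 9*(u/(-4)) = 72 + 9*(u*(-1/4)) = 72 + 9*(-u/4) = 72 - 9*u/4)
s(S, B) = (B + S)/(7/12 + S) (s(S, B) = (B + S)/(S + 7/12) = (B + S)/(7/12 + S))
(s(4*(-1), N(-3)) - 101)**2 = (12*((72 - 9/4*(-3)) + 4*(-1))/(7 + 12*(4*(-1))) - 101)**2 = (12*((72 + 27/4) - 4)/(7 + 12*(-4)) - 101)**2 = (12*(315/4 - 4)/(7 - 48) - 101)**2 = (12*(299/4)/(-41) - 101)**2 = (12*(-1/41)*(299/4) - 101)**2 = (-897/41 - 101)**2 = (-5038/41)**2 = 25381444/1681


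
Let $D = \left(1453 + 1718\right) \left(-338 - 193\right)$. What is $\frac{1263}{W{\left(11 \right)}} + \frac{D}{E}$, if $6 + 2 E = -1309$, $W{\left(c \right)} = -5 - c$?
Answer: $\frac{52220787}{21040} \approx 2482.0$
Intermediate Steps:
$E = - \frac{1315}{2}$ ($E = -3 + \frac{1}{2} \left(-1309\right) = -3 - \frac{1309}{2} = - \frac{1315}{2} \approx -657.5$)
$D = -1683801$ ($D = 3171 \left(-531\right) = -1683801$)
$\frac{1263}{W{\left(11 \right)}} + \frac{D}{E} = \frac{1263}{-5 - 11} - \frac{1683801}{- \frac{1315}{2}} = \frac{1263}{-5 - 11} - - \frac{3367602}{1315} = \frac{1263}{-16} + \frac{3367602}{1315} = 1263 \left(- \frac{1}{16}\right) + \frac{3367602}{1315} = - \frac{1263}{16} + \frac{3367602}{1315} = \frac{52220787}{21040}$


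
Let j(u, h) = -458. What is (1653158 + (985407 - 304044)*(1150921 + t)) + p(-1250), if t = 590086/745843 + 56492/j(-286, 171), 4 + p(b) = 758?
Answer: 19132141741129472679/24399721 ≈ 7.8411e+11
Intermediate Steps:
p(b) = 754 (p(b) = -4 + 758 = 754)
t = -2990278812/24399721 (t = 590086/745843 + 56492/(-458) = 590086*(1/745843) + 56492*(-1/458) = 84298/106549 - 28246/229 = -2990278812/24399721 ≈ -122.55)
(1653158 + (985407 - 304044)*(1150921 + t)) + p(-1250) = (1653158 + (985407 - 304044)*(1150921 - 2990278812/24399721)) + 754 = (1653158 + 681363*(28079161014229/24399721)) + 754 = (1653158 + 19132101386138114127/24399721) + 754 = 19132141722732083045/24399721 + 754 = 19132141741129472679/24399721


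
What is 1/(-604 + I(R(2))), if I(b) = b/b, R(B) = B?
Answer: -1/603 ≈ -0.0016584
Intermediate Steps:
I(b) = 1
1/(-604 + I(R(2))) = 1/(-604 + 1) = 1/(-603) = -1/603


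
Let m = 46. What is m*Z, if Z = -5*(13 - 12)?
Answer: -230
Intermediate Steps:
Z = -5 (Z = -5*1 = -5)
m*Z = 46*(-5) = -230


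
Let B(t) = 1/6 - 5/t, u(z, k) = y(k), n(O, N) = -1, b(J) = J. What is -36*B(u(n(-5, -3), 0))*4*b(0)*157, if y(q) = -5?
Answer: 0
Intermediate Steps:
u(z, k) = -5
B(t) = ⅙ - 5/t (B(t) = 1*(⅙) - 5/t = ⅙ - 5/t)
-36*B(u(n(-5, -3), 0))*4*b(0)*157 = -36*((⅙)*(-30 - 5)/(-5))*4*0*157 = -36*((⅙)*(-⅕)*(-35))*4*0*157 = -36*(7/6)*4*0*157 = -168*0*157 = -36*0*157 = 0*157 = 0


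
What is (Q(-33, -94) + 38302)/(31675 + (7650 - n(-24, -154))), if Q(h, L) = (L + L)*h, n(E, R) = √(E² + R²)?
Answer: 102952850/90966549 + 5236*√6073/90966549 ≈ 1.1363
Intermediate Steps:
Q(h, L) = 2*L*h (Q(h, L) = (2*L)*h = 2*L*h)
(Q(-33, -94) + 38302)/(31675 + (7650 - n(-24, -154))) = (2*(-94)*(-33) + 38302)/(31675 + (7650 - √((-24)² + (-154)²))) = (6204 + 38302)/(31675 + (7650 - √(576 + 23716))) = 44506/(31675 + (7650 - √24292)) = 44506/(31675 + (7650 - 2*√6073)) = 44506/(39325 - 2*√6073)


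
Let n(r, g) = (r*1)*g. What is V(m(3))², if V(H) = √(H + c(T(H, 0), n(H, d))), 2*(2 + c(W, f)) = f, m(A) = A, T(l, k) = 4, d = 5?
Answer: 17/2 ≈ 8.5000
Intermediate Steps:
n(r, g) = g*r (n(r, g) = r*g = g*r)
c(W, f) = -2 + f/2
V(H) = √(-2 + 7*H/2) (V(H) = √(H + (-2 + (5*H)/2)) = √(H + (-2 + 5*H/2)) = √(-2 + 7*H/2))
V(m(3))² = (√(-8 + 14*3)/2)² = (√(-8 + 42)/2)² = (√34/2)² = 17/2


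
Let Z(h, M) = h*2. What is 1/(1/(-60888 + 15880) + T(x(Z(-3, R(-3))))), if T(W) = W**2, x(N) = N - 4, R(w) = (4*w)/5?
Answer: 45008/4500799 ≈ 0.010000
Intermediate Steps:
R(w) = 4*w/5 (R(w) = (4*w)*(1/5) = 4*w/5)
Z(h, M) = 2*h
x(N) = -4 + N
1/(1/(-60888 + 15880) + T(x(Z(-3, R(-3))))) = 1/(1/(-60888 + 15880) + (-4 + 2*(-3))**2) = 1/(1/(-45008) + (-4 - 6)**2) = 1/(-1/45008 + (-10)**2) = 1/(-1/45008 + 100) = 1/(4500799/45008) = 45008/4500799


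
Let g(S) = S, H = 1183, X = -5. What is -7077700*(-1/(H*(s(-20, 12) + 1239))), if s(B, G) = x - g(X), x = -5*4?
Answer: 252775/51714 ≈ 4.8879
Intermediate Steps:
x = -20
s(B, G) = -15 (s(B, G) = -20 - 1*(-5) = -20 + 5 = -15)
-7077700*(-1/(H*(s(-20, 12) + 1239))) = -7077700*(-1/(1183*(-15 + 1239))) = -7077700/(1224*(-1183)) = -7077700/(-1447992) = -7077700*(-1/1447992) = 252775/51714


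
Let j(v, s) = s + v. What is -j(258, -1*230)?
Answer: -28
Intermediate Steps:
-j(258, -1*230) = -(-1*230 + 258) = -(-230 + 258) = -1*28 = -28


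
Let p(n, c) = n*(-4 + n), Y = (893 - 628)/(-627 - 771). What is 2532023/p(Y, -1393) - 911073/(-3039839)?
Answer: 15042936163192072653/4718149311095 ≈ 3.1883e+6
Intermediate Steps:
Y = -265/1398 (Y = 265/(-1398) = 265*(-1/1398) = -265/1398 ≈ -0.18956)
2532023/p(Y, -1393) - 911073/(-3039839) = 2532023/((-265*(-4 - 265/1398)/1398)) - 911073/(-3039839) = 2532023/((-265/1398*(-5857/1398))) - 911073*(-1/3039839) = 2532023/(1552105/1954404) + 911073/3039839 = 2532023*(1954404/1552105) + 911073/3039839 = 4948595879292/1552105 + 911073/3039839 = 15042936163192072653/4718149311095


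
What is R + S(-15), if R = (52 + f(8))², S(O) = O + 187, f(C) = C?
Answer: 3772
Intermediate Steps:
S(O) = 187 + O
R = 3600 (R = (52 + 8)² = 60² = 3600)
R + S(-15) = 3600 + (187 - 15) = 3600 + 172 = 3772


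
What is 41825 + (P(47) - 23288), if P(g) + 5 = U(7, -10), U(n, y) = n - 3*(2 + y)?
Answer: 18563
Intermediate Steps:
U(n, y) = -6 + n - 3*y (U(n, y) = n + (-6 - 3*y) = -6 + n - 3*y)
P(g) = 26 (P(g) = -5 + (-6 + 7 - 3*(-10)) = -5 + (-6 + 7 + 30) = -5 + 31 = 26)
41825 + (P(47) - 23288) = 41825 + (26 - 23288) = 41825 - 23262 = 18563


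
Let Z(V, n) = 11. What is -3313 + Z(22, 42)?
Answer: -3302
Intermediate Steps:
-3313 + Z(22, 42) = -3313 + 11 = -3302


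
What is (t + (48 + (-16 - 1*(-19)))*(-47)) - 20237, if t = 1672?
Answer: -20962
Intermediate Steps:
(t + (48 + (-16 - 1*(-19)))*(-47)) - 20237 = (1672 + (48 + (-16 - 1*(-19)))*(-47)) - 20237 = (1672 + (48 + (-16 + 19))*(-47)) - 20237 = (1672 + (48 + 3)*(-47)) - 20237 = (1672 + 51*(-47)) - 20237 = (1672 - 2397) - 20237 = -725 - 20237 = -20962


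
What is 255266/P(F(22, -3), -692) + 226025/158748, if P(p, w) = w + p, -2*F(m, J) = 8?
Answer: -420475558/1150923 ≈ -365.34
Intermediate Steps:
F(m, J) = -4 (F(m, J) = -1/2*8 = -4)
P(p, w) = p + w
255266/P(F(22, -3), -692) + 226025/158748 = 255266/(-4 - 692) + 226025/158748 = 255266/(-696) + 226025*(1/158748) = 255266*(-1/696) + 226025/158748 = -127633/348 + 226025/158748 = -420475558/1150923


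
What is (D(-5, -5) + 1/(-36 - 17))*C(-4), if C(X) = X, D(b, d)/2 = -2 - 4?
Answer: 2548/53 ≈ 48.075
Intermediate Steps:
D(b, d) = -12 (D(b, d) = 2*(-2 - 4) = 2*(-6) = -12)
(D(-5, -5) + 1/(-36 - 17))*C(-4) = (-12 + 1/(-36 - 17))*(-4) = (-12 + 1/(-53))*(-4) = (-12 - 1/53)*(-4) = -637/53*(-4) = 2548/53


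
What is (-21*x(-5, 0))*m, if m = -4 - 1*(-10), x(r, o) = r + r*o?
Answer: 630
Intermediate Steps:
x(r, o) = r + o*r
m = 6 (m = -4 + 10 = 6)
(-21*x(-5, 0))*m = -(-105)*(1 + 0)*6 = -(-105)*6 = -21*(-5)*6 = 105*6 = 630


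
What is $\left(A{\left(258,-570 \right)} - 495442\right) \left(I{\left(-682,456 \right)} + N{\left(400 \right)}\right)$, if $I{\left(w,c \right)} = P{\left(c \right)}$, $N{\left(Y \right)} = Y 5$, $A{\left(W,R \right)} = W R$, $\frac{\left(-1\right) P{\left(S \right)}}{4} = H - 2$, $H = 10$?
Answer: $-1264443936$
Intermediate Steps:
$P{\left(S \right)} = -32$ ($P{\left(S \right)} = - 4 \left(10 - 2\right) = \left(-4\right) 8 = -32$)
$A{\left(W,R \right)} = R W$
$N{\left(Y \right)} = 5 Y$
$I{\left(w,c \right)} = -32$
$\left(A{\left(258,-570 \right)} - 495442\right) \left(I{\left(-682,456 \right)} + N{\left(400 \right)}\right) = \left(\left(-570\right) 258 - 495442\right) \left(-32 + 5 \cdot 400\right) = \left(-147060 - 495442\right) \left(-32 + 2000\right) = \left(-642502\right) 1968 = -1264443936$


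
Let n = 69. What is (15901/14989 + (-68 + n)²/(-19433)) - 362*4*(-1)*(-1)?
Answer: -421466242032/291281237 ≈ -1446.9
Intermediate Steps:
(15901/14989 + (-68 + n)²/(-19433)) - 362*4*(-1)*(-1) = (15901/14989 + (-68 + 69)²/(-19433)) - 362*4*(-1)*(-1) = (15901*(1/14989) + 1²*(-1/19433)) - (-1448)*(-1) = (15901/14989 + 1*(-1/19433)) - 362*4 = (15901/14989 - 1/19433) - 1448 = 308989144/291281237 - 1448 = -421466242032/291281237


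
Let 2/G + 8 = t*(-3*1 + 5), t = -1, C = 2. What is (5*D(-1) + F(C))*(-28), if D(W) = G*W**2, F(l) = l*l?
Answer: -84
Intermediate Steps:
F(l) = l**2
G = -1/5 (G = 2/(-8 - (-3*1 + 5)) = 2/(-8 - (-3 + 5)) = 2/(-8 - 1*2) = 2/(-8 - 2) = 2/(-10) = 2*(-1/10) = -1/5 ≈ -0.20000)
D(W) = -W**2/5
(5*D(-1) + F(C))*(-28) = (5*(-1/5*(-1)**2) + 2**2)*(-28) = (5*(-1/5*1) + 4)*(-28) = (5*(-1/5) + 4)*(-28) = (-1 + 4)*(-28) = 3*(-28) = -84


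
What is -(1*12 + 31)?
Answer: -43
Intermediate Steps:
-(1*12 + 31) = -(12 + 31) = -1*43 = -43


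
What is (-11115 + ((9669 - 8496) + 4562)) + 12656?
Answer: 7276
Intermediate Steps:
(-11115 + ((9669 - 8496) + 4562)) + 12656 = (-11115 + (1173 + 4562)) + 12656 = (-11115 + 5735) + 12656 = -5380 + 12656 = 7276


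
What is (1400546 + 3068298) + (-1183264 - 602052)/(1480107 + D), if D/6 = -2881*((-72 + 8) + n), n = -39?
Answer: 14570954551544/3260565 ≈ 4.4688e+6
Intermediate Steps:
D = 1780458 (D = 6*(-2881*((-72 + 8) - 39)) = 6*(-2881*(-64 - 39)) = 6*(-2881*(-103)) = 6*296743 = 1780458)
(1400546 + 3068298) + (-1183264 - 602052)/(1480107 + D) = (1400546 + 3068298) + (-1183264 - 602052)/(1480107 + 1780458) = 4468844 - 1785316/3260565 = 14570954551544/3260565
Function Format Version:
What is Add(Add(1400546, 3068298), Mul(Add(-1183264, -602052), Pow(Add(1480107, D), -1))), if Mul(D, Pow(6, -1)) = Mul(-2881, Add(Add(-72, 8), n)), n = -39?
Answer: Rational(14570954551544, 3260565) ≈ 4.4688e+6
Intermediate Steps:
D = 1780458 (D = Mul(6, Mul(-2881, Add(Add(-72, 8), -39))) = Mul(6, Mul(-2881, Add(-64, -39))) = Mul(6, Mul(-2881, -103)) = Mul(6, 296743) = 1780458)
Add(Add(1400546, 3068298), Mul(Add(-1183264, -602052), Pow(Add(1480107, D), -1))) = Add(Add(1400546, 3068298), Mul(Add(-1183264, -602052), Pow(Add(1480107, 1780458), -1))) = Add(4468844, Mul(-1785316, Pow(3260565, -1))) = Add(4468844, Mul(-1785316, Rational(1, 3260565))) = Add(4468844, Rational(-1785316, 3260565)) = Rational(14570954551544, 3260565)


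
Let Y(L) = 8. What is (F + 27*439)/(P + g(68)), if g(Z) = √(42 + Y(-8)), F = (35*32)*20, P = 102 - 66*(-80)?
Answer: 92174823/14482937 - 171265*√2/28965874 ≈ 6.3560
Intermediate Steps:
P = 5382 (P = 102 + 5280 = 5382)
F = 22400 (F = 1120*20 = 22400)
g(Z) = 5*√2 (g(Z) = √(42 + 8) = √50 = 5*√2)
(F + 27*439)/(P + g(68)) = (22400 + 27*439)/(5382 + 5*√2) = (22400 + 11853)/(5382 + 5*√2) = 34253/(5382 + 5*√2)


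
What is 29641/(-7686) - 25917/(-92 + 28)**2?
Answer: -160303799/15740928 ≈ -10.184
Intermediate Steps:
29641/(-7686) - 25917/(-92 + 28)**2 = 29641*(-1/7686) - 25917/((-64)**2) = -29641/7686 - 25917/4096 = -160303799/15740928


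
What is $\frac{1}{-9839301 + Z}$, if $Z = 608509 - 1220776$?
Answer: $- \frac{1}{10451568} \approx -9.5679 \cdot 10^{-8}$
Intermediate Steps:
$Z = -612267$ ($Z = 608509 - 1220776 = -612267$)
$\frac{1}{-9839301 + Z} = \frac{1}{-9839301 - 612267} = \frac{1}{-10451568} = - \frac{1}{10451568}$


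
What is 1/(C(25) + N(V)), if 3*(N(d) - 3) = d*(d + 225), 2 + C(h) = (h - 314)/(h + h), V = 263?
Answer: 150/6416483 ≈ 2.3377e-5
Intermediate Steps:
C(h) = -2 + (-314 + h)/(2*h) (C(h) = -2 + (h - 314)/(h + h) = -2 + (-314 + h)/((2*h)) = -2 + (-314 + h)*(1/(2*h)) = -2 + (-314 + h)/(2*h))
N(d) = 3 + d*(225 + d)/3 (N(d) = 3 + (d*(d + 225))/3 = 3 + (d*(225 + d))/3 = 3 + d*(225 + d)/3)
1/(C(25) + N(V)) = 1/((-3/2 - 157/25) + (3 + 75*263 + (⅓)*263²)) = 1/((-3/2 - 157*1/25) + (3 + 19725 + (⅓)*69169)) = 1/((-3/2 - 157/25) + (3 + 19725 + 69169/3)) = 1/(-389/50 + 128353/3) = 1/(6416483/150) = 150/6416483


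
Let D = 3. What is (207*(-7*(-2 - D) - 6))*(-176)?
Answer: -1056528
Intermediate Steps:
(207*(-7*(-2 - D) - 6))*(-176) = (207*(-7*(-2 - 1*3) - 6))*(-176) = (207*(-7*(-2 - 3) - 6))*(-176) = (207*(-7*(-5) - 6))*(-176) = (207*(35 - 6))*(-176) = (207*29)*(-176) = 6003*(-176) = -1056528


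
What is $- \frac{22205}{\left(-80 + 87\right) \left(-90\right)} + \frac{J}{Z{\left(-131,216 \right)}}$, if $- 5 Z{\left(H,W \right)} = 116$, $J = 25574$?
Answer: $- \frac{1949558}{1827} \approx -1067.1$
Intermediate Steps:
$Z{\left(H,W \right)} = - \frac{116}{5}$ ($Z{\left(H,W \right)} = \left(- \frac{1}{5}\right) 116 = - \frac{116}{5}$)
$- \frac{22205}{\left(-80 + 87\right) \left(-90\right)} + \frac{J}{Z{\left(-131,216 \right)}} = - \frac{22205}{\left(-80 + 87\right) \left(-90\right)} + \frac{25574}{- \frac{116}{5}} = - \frac{22205}{7 \left(-90\right)} + 25574 \left(- \frac{5}{116}\right) = - \frac{22205}{-630} - \frac{63935}{58} = \left(-22205\right) \left(- \frac{1}{630}\right) - \frac{63935}{58} = \frac{4441}{126} - \frac{63935}{58} = - \frac{1949558}{1827}$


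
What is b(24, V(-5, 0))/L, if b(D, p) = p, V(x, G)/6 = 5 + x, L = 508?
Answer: 0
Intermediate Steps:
V(x, G) = 30 + 6*x (V(x, G) = 6*(5 + x) = 30 + 6*x)
b(24, V(-5, 0))/L = (30 + 6*(-5))/508 = (30 - 30)*(1/508) = 0*(1/508) = 0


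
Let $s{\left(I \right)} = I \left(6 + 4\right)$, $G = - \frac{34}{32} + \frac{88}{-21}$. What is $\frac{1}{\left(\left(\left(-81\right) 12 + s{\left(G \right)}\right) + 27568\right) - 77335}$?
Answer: $- \frac{168}{8532977} \approx -1.9688 \cdot 10^{-5}$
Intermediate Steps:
$G = - \frac{1765}{336}$ ($G = \left(-34\right) \frac{1}{32} + 88 \left(- \frac{1}{21}\right) = - \frac{17}{16} - \frac{88}{21} = - \frac{1765}{336} \approx -5.253$)
$s{\left(I \right)} = 10 I$ ($s{\left(I \right)} = I 10 = 10 I$)
$\frac{1}{\left(\left(\left(-81\right) 12 + s{\left(G \right)}\right) + 27568\right) - 77335} = \frac{1}{\left(\left(\left(-81\right) 12 + 10 \left(- \frac{1765}{336}\right)\right) + 27568\right) - 77335} = \frac{1}{\left(\left(-972 - \frac{8825}{168}\right) + 27568\right) - 77335} = \frac{1}{\left(- \frac{172121}{168} + 27568\right) - 77335} = \frac{1}{\frac{4459303}{168} - 77335} = \frac{1}{- \frac{8532977}{168}} = - \frac{168}{8532977}$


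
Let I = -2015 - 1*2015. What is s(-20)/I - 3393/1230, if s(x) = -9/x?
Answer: -9116229/3304600 ≈ -2.7586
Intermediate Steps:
I = -4030 (I = -2015 - 2015 = -4030)
s(-20)/I - 3393/1230 = -9/(-20)/(-4030) - 3393/1230 = -9*(-1/20)*(-1/4030) - 3393*1/1230 = (9/20)*(-1/4030) - 1131/410 = -9/80600 - 1131/410 = -9116229/3304600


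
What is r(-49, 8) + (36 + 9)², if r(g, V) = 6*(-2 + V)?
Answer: 2061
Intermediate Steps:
r(g, V) = -12 + 6*V
r(-49, 8) + (36 + 9)² = (-12 + 6*8) + (36 + 9)² = (-12 + 48) + 45² = 36 + 2025 = 2061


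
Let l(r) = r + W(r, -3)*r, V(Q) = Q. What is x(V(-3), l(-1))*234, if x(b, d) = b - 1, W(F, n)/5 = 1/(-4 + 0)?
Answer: -936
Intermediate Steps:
W(F, n) = -5/4 (W(F, n) = 5/(-4 + 0) = 5/(-4) = 5*(-¼) = -5/4)
l(r) = -r/4 (l(r) = r - 5*r/4 = -r/4)
x(b, d) = -1 + b
x(V(-3), l(-1))*234 = (-1 - 3)*234 = -4*234 = -936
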